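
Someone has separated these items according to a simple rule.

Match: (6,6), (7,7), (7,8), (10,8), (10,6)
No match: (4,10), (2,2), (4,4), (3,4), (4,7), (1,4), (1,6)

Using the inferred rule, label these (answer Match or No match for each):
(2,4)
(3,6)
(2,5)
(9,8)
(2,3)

No match, No match, No match, Match, No match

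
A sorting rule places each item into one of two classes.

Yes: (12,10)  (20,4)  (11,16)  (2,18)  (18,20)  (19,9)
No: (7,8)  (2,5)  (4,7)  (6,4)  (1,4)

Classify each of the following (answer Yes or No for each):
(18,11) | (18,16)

The distinguishing property — sum ≥ 20 — holds for all the 'Yes' cases and none of the 'No' cases.
Yes: (18,11), since 18+11 = 29.
Yes: (18,16), since 18+16 = 34.

Yes, Yes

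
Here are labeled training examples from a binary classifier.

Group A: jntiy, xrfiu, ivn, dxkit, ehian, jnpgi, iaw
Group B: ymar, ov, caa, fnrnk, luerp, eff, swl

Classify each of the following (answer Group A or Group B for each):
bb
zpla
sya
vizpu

The pattern is that an item is 'Group A' exactly when: contains 'i'.
bb: no 'i' — lacks this property, so Group B. zpla: no 'i' — lacks this property, so Group B. sya: no 'i' — lacks this property, so Group B. vizpu: has 'i' — checks out, so Group A.

Group B, Group B, Group B, Group A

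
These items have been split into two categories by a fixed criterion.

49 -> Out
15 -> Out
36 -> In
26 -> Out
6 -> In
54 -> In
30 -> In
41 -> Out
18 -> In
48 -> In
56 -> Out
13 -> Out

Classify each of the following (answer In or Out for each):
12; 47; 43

In, Out, Out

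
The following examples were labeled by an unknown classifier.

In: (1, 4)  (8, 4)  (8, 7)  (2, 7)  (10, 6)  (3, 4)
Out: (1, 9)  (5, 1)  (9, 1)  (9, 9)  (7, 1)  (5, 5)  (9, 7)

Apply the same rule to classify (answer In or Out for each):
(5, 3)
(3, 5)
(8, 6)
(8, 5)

Out, Out, In, In

Checking candidate rules against both groups, what survives is: product is even.
(5, 3): Out (5·3 = 15). (3, 5): Out (3·5 = 15). (8, 6): In (8·6 = 48). (8, 5): In (8·5 = 40).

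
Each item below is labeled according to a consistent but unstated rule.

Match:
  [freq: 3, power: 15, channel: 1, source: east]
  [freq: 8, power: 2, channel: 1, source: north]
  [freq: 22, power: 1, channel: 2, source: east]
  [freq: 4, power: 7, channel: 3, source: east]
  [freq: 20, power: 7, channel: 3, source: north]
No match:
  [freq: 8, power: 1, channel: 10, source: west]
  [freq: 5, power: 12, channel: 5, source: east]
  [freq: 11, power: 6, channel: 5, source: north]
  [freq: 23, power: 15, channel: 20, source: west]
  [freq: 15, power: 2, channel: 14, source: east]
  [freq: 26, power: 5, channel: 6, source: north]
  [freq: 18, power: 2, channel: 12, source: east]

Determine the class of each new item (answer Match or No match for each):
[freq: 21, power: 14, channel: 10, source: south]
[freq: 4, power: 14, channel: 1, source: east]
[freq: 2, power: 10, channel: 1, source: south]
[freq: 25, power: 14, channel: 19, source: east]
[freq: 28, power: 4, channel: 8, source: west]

No match, Match, Match, No match, No match

One predicate separates the groups cleanly: channel ≤ 3.
[freq: 21, power: 14, channel: 10, source: south]: channel = 10, fails the rule → No match.
[freq: 4, power: 14, channel: 1, source: east]: channel = 1, has this property → Match.
[freq: 2, power: 10, channel: 1, source: south]: channel = 1, has this property → Match.
[freq: 25, power: 14, channel: 19, source: east]: channel = 19, fails the rule → No match.
[freq: 28, power: 4, channel: 8, source: west]: channel = 8, fails the rule → No match.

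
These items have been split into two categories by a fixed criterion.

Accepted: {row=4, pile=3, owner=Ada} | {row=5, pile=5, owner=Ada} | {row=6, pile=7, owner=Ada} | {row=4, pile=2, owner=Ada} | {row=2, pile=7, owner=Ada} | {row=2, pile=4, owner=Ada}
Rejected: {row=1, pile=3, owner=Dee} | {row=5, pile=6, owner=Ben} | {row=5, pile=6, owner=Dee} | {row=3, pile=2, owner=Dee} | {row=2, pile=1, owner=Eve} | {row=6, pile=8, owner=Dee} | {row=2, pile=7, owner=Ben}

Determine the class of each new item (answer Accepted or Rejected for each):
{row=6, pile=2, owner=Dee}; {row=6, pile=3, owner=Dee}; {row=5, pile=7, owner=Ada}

Rejected, Rejected, Accepted

A rule that fits every label: owner is Ada — true of each 'Accepted' example, false of each 'Rejected' one.
{row=6, pile=2, owner=Dee}: Rejected (owner is Dee).
{row=6, pile=3, owner=Dee}: Rejected (owner is Dee).
{row=5, pile=7, owner=Ada}: Accepted (owner is Ada).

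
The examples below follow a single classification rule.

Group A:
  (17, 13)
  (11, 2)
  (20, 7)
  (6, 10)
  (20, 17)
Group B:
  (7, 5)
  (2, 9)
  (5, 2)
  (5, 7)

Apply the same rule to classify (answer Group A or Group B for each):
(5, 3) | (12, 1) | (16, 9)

Group B, Group A, Group A

The distinguishing property — sum ≥ 13 — holds for all the 'Group A' cases and none of the 'Group B' cases.
(5, 3) → 5+3 = 8 → Group B.
(12, 1) → 12+1 = 13 → Group A.
(16, 9) → 16+9 = 25 → Group A.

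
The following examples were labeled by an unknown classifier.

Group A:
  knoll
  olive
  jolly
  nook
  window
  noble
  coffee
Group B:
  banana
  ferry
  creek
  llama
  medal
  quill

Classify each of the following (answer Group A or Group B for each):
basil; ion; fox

Comparing the two groups points to one rule — contains 'o'.
basil → no 'o' → Group B.
ion → has 'o' → Group A.
fox → has 'o' → Group A.

Group B, Group A, Group A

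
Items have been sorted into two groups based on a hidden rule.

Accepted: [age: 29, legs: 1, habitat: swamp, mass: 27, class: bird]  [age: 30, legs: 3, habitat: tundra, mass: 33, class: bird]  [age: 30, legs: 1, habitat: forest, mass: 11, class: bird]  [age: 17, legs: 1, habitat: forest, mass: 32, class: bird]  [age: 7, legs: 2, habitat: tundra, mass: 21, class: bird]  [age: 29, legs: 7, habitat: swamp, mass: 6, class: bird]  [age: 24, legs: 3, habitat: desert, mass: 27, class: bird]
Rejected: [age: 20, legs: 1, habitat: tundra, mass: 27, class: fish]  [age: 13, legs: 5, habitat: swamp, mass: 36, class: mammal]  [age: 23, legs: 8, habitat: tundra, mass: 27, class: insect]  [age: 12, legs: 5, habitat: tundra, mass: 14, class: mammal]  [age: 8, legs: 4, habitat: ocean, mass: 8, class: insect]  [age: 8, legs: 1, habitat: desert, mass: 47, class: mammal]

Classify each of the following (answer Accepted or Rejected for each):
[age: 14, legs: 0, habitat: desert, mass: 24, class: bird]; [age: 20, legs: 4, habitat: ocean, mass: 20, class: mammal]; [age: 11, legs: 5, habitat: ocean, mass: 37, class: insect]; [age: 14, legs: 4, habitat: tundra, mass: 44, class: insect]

Accepted, Rejected, Rejected, Rejected

Every 'Accepted' example satisfies: class is bird. None of the 'Rejected' examples do.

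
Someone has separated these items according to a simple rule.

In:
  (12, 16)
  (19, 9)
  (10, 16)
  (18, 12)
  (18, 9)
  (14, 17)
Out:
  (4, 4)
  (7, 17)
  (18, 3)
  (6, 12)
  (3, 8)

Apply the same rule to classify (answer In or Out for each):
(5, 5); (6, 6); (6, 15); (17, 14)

All 'In' examples share one property — sum ≥ 26 — and every 'Out' example lacks it.
(5, 5): 5+5 = 10, does not fit → Out. (6, 6): 6+6 = 12, does not fit → Out. (6, 15): 6+15 = 21, does not fit → Out. (17, 14): 17+14 = 31, has this property → In.

Out, Out, Out, In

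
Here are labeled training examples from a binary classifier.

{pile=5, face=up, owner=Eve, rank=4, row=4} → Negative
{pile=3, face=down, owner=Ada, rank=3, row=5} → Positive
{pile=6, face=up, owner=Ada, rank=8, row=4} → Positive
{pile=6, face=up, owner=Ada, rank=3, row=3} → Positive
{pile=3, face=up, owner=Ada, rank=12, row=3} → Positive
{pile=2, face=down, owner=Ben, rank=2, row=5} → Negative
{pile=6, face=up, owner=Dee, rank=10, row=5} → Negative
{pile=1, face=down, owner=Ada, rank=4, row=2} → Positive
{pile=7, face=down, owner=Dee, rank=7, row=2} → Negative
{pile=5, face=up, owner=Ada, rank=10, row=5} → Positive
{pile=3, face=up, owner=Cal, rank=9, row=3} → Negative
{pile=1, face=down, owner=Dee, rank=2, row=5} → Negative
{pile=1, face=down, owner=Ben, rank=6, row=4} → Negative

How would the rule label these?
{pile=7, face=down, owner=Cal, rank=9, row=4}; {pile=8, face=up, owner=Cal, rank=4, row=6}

Negative, Negative

'Positive' ⟺ owner is Ada.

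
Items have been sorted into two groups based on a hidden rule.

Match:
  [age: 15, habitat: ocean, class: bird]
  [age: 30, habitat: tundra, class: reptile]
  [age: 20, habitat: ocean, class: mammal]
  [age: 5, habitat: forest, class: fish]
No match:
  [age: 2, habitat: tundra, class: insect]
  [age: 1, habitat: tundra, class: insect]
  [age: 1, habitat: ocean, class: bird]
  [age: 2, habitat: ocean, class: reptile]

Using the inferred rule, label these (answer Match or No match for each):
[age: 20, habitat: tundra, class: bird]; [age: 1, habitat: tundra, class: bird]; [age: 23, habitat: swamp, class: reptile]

Every 'Match' example satisfies: age ≥ 5. None of the 'No match' examples do.
[age: 20, habitat: tundra, class: bird]: age = 20 — satisfies this, so Match. [age: 1, habitat: tundra, class: bird]: age = 1 — lacks this property, so No match. [age: 23, habitat: swamp, class: reptile]: age = 23 — satisfies this, so Match.

Match, No match, Match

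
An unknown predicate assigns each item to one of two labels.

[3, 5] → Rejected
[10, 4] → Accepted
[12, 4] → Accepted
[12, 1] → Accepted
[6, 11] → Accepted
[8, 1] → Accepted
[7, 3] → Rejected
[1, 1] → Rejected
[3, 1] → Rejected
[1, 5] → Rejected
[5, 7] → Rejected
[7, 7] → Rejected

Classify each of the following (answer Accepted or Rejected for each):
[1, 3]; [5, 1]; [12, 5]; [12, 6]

Rejected, Rejected, Accepted, Accepted

The common property of the 'Accepted' items is: first is even. No 'Rejected' item has it.
[1, 3]: first 1 — does not fit, so Rejected.
[5, 1]: first 5 — does not fit, so Rejected.
[12, 5]: first 12 — matches, so Accepted.
[12, 6]: first 12 — matches, so Accepted.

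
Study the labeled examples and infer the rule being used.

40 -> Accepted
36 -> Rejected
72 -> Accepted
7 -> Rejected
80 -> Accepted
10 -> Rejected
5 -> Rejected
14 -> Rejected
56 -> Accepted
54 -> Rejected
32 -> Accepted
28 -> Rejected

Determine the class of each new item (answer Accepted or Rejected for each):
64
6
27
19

Accepted, Rejected, Rejected, Rejected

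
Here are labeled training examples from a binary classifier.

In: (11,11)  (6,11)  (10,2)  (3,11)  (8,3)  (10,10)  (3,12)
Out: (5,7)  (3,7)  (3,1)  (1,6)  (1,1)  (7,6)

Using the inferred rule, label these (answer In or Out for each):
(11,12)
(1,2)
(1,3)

The common property of the 'In' items is: max ≥ 8. No 'Out' item has it.

In, Out, Out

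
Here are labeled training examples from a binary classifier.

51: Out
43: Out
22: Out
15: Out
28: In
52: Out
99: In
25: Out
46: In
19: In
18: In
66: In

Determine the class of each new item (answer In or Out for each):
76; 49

In, In

The classifier is using: digit sum ≥ 8.
76: In (digit sum 7+6 = 13). 49: In (digit sum 4+9 = 13).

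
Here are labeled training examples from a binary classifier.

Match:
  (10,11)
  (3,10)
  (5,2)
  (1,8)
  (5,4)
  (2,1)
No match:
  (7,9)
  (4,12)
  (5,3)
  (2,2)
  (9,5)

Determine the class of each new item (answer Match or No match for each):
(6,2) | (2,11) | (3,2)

Comparing the two groups points to one rule — sum is odd.
(6,2): 6+2 = 8 — does not fit, so No match. (2,11): 2+11 = 13 — matches, so Match. (3,2): 3+2 = 5 — matches, so Match.

No match, Match, Match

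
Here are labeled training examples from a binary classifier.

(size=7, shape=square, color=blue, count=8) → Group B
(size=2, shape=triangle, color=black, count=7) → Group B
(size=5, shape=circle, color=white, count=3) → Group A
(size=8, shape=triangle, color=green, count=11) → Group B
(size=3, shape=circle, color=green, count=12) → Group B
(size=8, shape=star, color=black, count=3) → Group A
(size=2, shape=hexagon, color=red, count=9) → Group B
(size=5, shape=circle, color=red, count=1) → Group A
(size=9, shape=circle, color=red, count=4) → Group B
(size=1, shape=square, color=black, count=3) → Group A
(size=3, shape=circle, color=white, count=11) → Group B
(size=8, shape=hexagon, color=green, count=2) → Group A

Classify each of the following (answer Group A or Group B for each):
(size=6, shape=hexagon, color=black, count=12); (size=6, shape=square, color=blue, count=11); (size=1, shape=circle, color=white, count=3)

Group B, Group B, Group A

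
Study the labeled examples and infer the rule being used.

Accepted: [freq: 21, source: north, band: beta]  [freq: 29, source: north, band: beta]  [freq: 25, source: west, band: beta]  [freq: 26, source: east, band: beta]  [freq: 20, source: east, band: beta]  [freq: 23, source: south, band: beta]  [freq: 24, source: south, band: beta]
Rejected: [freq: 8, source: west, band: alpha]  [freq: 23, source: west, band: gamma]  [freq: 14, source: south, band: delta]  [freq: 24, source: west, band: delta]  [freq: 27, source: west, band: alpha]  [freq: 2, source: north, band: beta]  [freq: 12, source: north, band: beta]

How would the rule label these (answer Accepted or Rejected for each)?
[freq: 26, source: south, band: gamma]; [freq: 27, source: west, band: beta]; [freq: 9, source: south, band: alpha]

Rejected, Accepted, Rejected

One predicate separates the groups cleanly: band is beta AND freq ≥ 14.
[freq: 26, source: south, band: gamma]: band is gamma, freq = 26, fails the rule → Rejected. [freq: 27, source: west, band: beta]: band is beta, freq = 27, checks out → Accepted. [freq: 9, source: south, band: alpha]: band is alpha, freq = 9, fails the rule → Rejected.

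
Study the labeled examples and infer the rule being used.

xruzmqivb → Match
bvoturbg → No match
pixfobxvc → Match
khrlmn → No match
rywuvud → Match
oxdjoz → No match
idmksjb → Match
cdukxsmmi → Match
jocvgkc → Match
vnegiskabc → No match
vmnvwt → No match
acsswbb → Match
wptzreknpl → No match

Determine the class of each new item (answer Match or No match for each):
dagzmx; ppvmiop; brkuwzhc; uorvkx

Rule: odd length. This holds for each 'Match' example and fails for each 'No match' one.
dagzmx: No match (length 6). ppvmiop: Match (length 7). brkuwzhc: No match (length 8). uorvkx: No match (length 6).

No match, Match, No match, No match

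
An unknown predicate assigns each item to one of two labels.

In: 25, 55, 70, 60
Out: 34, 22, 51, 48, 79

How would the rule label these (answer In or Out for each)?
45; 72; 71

In, Out, Out

All 'In' examples share one property — multiple of 5 — and every 'Out' example lacks it.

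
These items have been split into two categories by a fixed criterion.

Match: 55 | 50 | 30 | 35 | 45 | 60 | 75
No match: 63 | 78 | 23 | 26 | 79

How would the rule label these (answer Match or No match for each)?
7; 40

No match, Match

The simplest hypothesis consistent with all the labels is: multiple of 5.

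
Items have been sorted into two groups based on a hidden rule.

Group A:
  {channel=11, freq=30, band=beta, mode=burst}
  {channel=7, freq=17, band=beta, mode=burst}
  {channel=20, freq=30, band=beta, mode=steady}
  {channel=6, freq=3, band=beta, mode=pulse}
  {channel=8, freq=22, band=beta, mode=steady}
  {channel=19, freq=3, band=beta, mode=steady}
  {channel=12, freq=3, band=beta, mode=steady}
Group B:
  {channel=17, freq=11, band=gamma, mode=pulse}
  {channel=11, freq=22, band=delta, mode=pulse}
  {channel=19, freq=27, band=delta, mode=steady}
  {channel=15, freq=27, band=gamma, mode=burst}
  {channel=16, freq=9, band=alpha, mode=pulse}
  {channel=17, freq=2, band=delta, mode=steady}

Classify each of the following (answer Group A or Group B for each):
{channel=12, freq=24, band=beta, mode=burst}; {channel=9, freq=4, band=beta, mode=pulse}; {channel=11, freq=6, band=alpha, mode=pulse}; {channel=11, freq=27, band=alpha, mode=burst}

Group A, Group A, Group B, Group B

'Group A' ⟺ band is beta.
Group A: {channel=12, freq=24, band=beta, mode=burst}, since band is beta. Group A: {channel=9, freq=4, band=beta, mode=pulse}, since band is beta. Group B: {channel=11, freq=6, band=alpha, mode=pulse}, since band is alpha. Group B: {channel=11, freq=27, band=alpha, mode=burst}, since band is alpha.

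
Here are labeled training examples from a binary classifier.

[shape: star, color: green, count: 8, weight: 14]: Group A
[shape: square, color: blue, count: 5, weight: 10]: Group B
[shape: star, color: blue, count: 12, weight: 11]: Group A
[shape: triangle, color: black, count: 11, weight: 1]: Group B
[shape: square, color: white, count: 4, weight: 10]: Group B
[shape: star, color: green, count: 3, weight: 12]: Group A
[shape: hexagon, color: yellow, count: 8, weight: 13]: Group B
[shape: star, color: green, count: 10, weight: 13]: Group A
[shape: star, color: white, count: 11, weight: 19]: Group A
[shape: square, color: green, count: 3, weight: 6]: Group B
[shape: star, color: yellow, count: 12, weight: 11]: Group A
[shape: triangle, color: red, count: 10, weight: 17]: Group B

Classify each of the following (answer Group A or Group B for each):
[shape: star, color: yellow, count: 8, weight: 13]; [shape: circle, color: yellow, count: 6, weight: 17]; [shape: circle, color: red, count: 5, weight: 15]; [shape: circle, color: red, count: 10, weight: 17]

A rule that fits every label: shape is star — true of each 'Group A' example, false of each 'Group B' one.

Group A, Group B, Group B, Group B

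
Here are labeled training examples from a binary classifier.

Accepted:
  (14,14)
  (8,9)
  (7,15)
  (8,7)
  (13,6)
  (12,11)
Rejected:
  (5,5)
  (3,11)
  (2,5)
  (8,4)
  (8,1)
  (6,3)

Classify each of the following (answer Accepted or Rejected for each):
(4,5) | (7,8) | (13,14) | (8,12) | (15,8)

The pattern is that an item is 'Accepted' exactly when: sum ≥ 15.

Rejected, Accepted, Accepted, Accepted, Accepted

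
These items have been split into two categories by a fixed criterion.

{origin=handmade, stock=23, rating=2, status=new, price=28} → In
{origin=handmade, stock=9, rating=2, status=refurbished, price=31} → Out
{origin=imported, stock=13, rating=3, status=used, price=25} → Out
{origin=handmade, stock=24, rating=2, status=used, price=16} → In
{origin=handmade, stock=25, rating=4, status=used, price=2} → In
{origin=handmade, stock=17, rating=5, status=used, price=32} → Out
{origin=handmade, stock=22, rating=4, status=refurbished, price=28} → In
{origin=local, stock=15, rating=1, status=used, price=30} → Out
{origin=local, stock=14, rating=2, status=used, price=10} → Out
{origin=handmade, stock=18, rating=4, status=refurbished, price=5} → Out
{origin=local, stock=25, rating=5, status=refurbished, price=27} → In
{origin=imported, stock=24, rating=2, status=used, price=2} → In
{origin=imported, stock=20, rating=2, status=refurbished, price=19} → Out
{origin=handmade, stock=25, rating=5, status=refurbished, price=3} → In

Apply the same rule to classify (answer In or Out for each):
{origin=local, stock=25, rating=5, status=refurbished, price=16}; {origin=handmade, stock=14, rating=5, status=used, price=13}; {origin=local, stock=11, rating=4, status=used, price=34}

In, Out, Out

The distinguishing property — stock ≥ 22 — holds for all the 'In' cases and none of the 'Out' cases.
{origin=local, stock=25, rating=5, status=refurbished, price=16}: stock = 25, qualifies → In.
{origin=handmade, stock=14, rating=5, status=used, price=13}: stock = 14, does not fit → Out.
{origin=local, stock=11, rating=4, status=used, price=34}: stock = 11, does not fit → Out.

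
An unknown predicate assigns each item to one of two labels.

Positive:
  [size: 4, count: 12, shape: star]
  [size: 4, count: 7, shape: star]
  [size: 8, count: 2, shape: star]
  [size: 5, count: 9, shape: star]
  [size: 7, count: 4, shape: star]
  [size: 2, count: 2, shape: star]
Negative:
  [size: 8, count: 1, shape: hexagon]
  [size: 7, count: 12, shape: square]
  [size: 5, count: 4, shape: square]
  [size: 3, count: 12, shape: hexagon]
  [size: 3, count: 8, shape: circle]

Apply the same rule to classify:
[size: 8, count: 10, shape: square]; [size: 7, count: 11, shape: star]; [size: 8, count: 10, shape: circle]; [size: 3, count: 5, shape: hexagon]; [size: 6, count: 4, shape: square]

Negative, Positive, Negative, Negative, Negative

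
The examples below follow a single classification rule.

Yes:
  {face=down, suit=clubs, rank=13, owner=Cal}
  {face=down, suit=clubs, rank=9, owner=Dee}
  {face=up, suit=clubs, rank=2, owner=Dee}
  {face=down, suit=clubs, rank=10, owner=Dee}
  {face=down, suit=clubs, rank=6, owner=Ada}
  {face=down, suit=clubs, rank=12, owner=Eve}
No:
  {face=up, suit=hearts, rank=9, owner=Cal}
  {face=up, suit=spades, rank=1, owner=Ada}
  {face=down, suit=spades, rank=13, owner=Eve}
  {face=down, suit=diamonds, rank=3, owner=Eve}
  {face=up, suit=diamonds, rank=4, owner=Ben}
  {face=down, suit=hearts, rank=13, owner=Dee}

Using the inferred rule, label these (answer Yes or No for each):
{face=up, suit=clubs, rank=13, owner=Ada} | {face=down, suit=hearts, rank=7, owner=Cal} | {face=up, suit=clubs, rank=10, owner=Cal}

Checking candidate rules against both groups, what survives is: suit is clubs.

Yes, No, Yes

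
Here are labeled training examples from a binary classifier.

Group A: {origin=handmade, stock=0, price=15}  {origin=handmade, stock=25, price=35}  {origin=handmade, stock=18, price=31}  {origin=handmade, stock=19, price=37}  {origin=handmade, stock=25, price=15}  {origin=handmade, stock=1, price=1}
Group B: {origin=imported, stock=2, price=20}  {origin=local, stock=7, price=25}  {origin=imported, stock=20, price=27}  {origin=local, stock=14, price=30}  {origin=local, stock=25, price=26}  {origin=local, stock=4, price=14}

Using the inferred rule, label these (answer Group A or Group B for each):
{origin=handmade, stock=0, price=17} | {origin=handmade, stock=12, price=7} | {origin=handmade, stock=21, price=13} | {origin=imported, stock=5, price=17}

Group A, Group A, Group A, Group B

Every 'Group A' example satisfies: origin is handmade. None of the 'Group B' examples do.
{origin=handmade, stock=0, price=17} — origin is handmade, hence Group A. {origin=handmade, stock=12, price=7} — origin is handmade, hence Group A. {origin=handmade, stock=21, price=13} — origin is handmade, hence Group A. {origin=imported, stock=5, price=17} — origin is imported, hence Group B.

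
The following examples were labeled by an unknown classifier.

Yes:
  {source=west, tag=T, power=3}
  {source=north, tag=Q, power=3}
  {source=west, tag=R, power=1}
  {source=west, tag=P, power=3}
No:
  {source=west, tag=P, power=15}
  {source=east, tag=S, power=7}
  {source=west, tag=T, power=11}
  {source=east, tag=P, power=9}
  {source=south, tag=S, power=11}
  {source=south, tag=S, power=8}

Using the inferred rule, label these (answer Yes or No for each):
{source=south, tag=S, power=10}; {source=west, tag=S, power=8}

No, No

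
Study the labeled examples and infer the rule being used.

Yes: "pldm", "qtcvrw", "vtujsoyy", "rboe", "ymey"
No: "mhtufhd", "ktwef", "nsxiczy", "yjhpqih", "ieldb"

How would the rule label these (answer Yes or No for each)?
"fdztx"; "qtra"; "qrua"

No, Yes, Yes

Looking at the examples, the only property every 'Yes' case has and every 'No' case lacks is: even length.
"fdztx" → length 5 → No. "qtra" → length 4 → Yes. "qrua" → length 4 → Yes.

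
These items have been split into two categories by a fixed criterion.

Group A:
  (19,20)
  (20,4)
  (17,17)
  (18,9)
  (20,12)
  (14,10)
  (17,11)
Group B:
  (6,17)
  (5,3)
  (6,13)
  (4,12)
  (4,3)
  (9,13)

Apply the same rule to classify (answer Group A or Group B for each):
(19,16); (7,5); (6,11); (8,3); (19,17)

The common property of the 'Group A' items is: sum ≥ 24. No 'Group B' item has it.

Group A, Group B, Group B, Group B, Group A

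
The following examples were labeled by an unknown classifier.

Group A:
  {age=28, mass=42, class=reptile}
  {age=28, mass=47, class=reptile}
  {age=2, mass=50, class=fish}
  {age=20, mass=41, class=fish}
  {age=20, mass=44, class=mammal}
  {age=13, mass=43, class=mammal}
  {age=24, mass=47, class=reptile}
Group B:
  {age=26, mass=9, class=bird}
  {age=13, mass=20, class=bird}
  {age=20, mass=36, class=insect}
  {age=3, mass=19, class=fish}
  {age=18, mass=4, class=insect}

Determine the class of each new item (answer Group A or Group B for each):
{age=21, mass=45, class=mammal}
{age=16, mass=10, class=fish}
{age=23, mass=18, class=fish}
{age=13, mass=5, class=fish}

Group A, Group B, Group B, Group B

The simplest hypothesis consistent with all the labels is: mass ≥ 41.
{age=21, mass=45, class=mammal}: mass = 45 — matches, so Group A.
{age=16, mass=10, class=fish}: mass = 10 — does not pass, so Group B.
{age=23, mass=18, class=fish}: mass = 18 — does not pass, so Group B.
{age=13, mass=5, class=fish}: mass = 5 — does not pass, so Group B.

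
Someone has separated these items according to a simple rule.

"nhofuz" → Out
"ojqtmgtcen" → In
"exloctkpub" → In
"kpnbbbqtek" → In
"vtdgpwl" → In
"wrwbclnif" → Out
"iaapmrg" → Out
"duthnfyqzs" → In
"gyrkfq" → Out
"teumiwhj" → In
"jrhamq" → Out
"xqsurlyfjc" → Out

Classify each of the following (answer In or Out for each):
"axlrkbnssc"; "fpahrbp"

Out, Out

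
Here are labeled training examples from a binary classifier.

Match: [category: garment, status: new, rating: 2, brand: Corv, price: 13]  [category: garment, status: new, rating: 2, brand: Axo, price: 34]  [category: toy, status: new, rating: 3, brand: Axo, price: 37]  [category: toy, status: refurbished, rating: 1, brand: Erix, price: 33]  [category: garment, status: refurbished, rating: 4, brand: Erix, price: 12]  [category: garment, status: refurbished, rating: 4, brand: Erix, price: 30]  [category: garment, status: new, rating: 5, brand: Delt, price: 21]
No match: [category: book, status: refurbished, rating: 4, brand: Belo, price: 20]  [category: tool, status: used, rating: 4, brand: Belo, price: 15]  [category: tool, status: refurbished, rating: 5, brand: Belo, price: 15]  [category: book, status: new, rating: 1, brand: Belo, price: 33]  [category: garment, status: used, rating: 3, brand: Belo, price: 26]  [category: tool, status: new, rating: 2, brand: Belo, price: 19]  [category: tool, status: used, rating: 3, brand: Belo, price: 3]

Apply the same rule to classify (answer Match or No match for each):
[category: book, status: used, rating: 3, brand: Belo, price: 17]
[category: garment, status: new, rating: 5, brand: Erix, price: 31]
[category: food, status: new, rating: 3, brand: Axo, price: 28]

Every 'Match' example satisfies: brand is not Belo. None of the 'No match' examples do.
[category: book, status: used, rating: 3, brand: Belo, price: 17]: No match (brand is Belo).
[category: garment, status: new, rating: 5, brand: Erix, price: 31]: Match (brand is Erix).
[category: food, status: new, rating: 3, brand: Axo, price: 28]: Match (brand is Axo).

No match, Match, Match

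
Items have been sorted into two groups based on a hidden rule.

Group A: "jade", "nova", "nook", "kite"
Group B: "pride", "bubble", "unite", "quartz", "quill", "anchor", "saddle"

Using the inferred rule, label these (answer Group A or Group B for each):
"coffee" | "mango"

Group B, Group B

A rule that fits every label: length 4 — true of each 'Group A' example, false of each 'Group B' one.
"coffee": length 6, lacks this property → Group B. "mango": length 5, lacks this property → Group B.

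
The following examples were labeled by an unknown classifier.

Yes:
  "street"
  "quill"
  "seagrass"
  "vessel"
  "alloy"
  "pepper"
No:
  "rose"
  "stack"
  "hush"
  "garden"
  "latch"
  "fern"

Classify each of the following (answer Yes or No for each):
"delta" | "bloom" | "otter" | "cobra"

The pattern is that an item is 'Yes' exactly when: has a double letter.

No, Yes, Yes, No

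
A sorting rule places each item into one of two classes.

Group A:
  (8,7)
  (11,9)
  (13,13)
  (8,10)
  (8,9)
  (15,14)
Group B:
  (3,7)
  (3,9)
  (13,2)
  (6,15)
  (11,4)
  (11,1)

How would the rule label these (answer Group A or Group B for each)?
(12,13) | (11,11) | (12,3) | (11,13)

Group A, Group A, Group B, Group A

All 'Group A' examples share one property — min ≥ 7 — and every 'Group B' example lacks it.
(12,13): Group A (min 12).
(11,11): Group A (min 11).
(12,3): Group B (min 3).
(11,13): Group A (min 11).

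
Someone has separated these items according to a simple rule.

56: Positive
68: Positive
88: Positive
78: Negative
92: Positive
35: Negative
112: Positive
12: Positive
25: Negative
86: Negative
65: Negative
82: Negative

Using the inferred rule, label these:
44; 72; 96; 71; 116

Positive, Positive, Positive, Negative, Positive

The simplest hypothesis consistent with all the labels is: multiple of 4.
Positive: 44, since 44 = 4·11. Positive: 72, since 72 = 4·18. Positive: 96, since 96 = 4·24. Negative: 71, since 71 = 4·17 + 3. Positive: 116, since 116 = 4·29.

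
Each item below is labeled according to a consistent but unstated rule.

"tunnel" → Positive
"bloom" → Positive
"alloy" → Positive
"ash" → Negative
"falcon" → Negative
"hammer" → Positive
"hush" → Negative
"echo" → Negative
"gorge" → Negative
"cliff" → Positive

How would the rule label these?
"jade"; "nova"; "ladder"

Negative, Negative, Positive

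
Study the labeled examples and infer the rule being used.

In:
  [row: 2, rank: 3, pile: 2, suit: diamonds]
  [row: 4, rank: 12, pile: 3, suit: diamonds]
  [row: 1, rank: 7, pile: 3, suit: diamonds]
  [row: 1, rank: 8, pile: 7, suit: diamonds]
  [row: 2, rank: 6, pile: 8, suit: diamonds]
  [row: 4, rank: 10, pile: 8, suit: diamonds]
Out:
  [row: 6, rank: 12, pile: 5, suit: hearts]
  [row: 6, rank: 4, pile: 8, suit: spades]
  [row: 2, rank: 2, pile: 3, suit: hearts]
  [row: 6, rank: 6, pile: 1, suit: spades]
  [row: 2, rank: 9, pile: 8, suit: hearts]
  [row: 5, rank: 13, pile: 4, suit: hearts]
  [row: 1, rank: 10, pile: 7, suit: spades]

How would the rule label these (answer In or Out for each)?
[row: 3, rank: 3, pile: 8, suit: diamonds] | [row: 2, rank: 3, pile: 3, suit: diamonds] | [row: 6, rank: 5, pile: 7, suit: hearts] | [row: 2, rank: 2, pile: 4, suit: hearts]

In, In, Out, Out

Checking candidate rules against both groups, what survives is: suit is diamonds.
[row: 3, rank: 3, pile: 8, suit: diamonds]: suit is diamonds, has this property → In.
[row: 2, rank: 3, pile: 3, suit: diamonds]: suit is diamonds, has this property → In.
[row: 6, rank: 5, pile: 7, suit: hearts]: suit is hearts, doesn't match → Out.
[row: 2, rank: 2, pile: 4, suit: hearts]: suit is hearts, doesn't match → Out.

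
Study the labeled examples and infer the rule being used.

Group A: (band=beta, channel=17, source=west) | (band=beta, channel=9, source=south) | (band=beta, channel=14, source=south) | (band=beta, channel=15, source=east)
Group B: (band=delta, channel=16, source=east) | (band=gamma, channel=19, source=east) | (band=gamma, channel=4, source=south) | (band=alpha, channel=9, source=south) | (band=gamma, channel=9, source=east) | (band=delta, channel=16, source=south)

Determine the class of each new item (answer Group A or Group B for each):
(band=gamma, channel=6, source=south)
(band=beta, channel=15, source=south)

Group B, Group A

The simplest hypothesis consistent with all the labels is: band is beta.
Group B: (band=gamma, channel=6, source=south), since band is gamma. Group A: (band=beta, channel=15, source=south), since band is beta.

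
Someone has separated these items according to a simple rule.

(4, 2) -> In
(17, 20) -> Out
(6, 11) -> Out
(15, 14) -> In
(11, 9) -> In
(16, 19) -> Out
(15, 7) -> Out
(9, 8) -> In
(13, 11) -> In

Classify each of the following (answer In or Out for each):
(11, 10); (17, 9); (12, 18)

The common property of the 'In' items is: |first − second| ≤ 2. No 'Out' item has it.
(11, 10): |11−10| = 1 — matches, so In. (17, 9): |17−9| = 8 — fails the rule, so Out. (12, 18): |12−18| = 6 — fails the rule, so Out.

In, Out, Out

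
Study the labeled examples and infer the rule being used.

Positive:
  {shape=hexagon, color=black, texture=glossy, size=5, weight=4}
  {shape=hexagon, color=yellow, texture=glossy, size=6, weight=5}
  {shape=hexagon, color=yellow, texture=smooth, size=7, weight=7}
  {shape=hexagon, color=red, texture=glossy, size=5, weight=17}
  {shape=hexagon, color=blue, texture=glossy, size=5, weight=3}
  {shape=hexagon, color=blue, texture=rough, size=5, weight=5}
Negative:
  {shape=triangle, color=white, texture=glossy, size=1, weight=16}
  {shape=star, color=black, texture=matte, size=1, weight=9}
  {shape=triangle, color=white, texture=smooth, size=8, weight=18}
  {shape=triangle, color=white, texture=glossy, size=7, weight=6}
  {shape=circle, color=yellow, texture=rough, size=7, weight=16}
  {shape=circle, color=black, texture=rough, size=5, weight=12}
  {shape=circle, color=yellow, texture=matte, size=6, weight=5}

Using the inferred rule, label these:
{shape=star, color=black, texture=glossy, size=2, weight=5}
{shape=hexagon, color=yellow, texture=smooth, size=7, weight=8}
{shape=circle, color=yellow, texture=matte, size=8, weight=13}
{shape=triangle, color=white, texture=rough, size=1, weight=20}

Comparing the two groups points to one rule — shape is hexagon.
Negative: {shape=star, color=black, texture=glossy, size=2, weight=5}, since shape is star. Positive: {shape=hexagon, color=yellow, texture=smooth, size=7, weight=8}, since shape is hexagon. Negative: {shape=circle, color=yellow, texture=matte, size=8, weight=13}, since shape is circle. Negative: {shape=triangle, color=white, texture=rough, size=1, weight=20}, since shape is triangle.

Negative, Positive, Negative, Negative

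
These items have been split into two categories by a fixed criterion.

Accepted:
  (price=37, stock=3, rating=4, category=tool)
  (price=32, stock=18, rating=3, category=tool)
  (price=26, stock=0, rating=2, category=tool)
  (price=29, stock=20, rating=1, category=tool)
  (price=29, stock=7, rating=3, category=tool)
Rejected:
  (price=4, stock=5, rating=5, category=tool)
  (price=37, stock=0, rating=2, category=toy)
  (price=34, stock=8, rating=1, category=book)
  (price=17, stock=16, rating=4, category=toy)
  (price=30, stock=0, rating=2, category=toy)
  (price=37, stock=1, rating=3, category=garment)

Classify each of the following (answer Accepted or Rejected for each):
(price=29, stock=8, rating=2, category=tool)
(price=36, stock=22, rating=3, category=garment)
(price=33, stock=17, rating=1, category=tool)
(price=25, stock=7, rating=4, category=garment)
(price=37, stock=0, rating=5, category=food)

Accepted, Rejected, Accepted, Rejected, Rejected

The distinguishing property — category is tool AND price ≥ 17 — holds for all the 'Accepted' cases and none of the 'Rejected' cases.
Accepted: (price=29, stock=8, rating=2, category=tool), since category is tool, price = 29.
Rejected: (price=36, stock=22, rating=3, category=garment), since category is garment, price = 36.
Accepted: (price=33, stock=17, rating=1, category=tool), since category is tool, price = 33.
Rejected: (price=25, stock=7, rating=4, category=garment), since category is garment, price = 25.
Rejected: (price=37, stock=0, rating=5, category=food), since category is food, price = 37.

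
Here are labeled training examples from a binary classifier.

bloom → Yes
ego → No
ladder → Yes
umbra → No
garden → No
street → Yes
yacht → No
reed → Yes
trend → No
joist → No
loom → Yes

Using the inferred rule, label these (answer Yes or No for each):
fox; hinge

No, No

The rule appears to be: has a double letter.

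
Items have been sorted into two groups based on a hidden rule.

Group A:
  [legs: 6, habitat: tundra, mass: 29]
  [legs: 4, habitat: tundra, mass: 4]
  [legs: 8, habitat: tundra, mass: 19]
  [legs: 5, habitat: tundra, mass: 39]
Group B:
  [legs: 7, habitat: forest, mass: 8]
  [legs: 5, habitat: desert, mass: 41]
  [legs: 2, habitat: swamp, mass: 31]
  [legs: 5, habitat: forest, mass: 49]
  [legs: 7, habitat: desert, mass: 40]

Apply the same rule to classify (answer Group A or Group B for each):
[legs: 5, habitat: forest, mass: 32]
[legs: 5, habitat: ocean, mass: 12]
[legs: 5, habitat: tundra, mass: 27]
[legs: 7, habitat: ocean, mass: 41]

Group B, Group B, Group A, Group B

All 'Group A' examples share one property — habitat is tundra — and every 'Group B' example lacks it.
[legs: 5, habitat: forest, mass: 32]: habitat is forest, doesn't qualify → Group B. [legs: 5, habitat: ocean, mass: 12]: habitat is ocean, doesn't qualify → Group B. [legs: 5, habitat: tundra, mass: 27]: habitat is tundra, checks out → Group A. [legs: 7, habitat: ocean, mass: 41]: habitat is ocean, doesn't qualify → Group B.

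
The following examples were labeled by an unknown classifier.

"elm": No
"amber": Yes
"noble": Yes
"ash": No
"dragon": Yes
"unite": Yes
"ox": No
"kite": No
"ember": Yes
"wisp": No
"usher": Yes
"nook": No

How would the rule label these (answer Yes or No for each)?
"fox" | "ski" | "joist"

The common property of the 'Yes' items is: length ≥ 5. No 'No' item has it.
"fox": No (length 3). "ski": No (length 3). "joist": Yes (length 5).

No, No, Yes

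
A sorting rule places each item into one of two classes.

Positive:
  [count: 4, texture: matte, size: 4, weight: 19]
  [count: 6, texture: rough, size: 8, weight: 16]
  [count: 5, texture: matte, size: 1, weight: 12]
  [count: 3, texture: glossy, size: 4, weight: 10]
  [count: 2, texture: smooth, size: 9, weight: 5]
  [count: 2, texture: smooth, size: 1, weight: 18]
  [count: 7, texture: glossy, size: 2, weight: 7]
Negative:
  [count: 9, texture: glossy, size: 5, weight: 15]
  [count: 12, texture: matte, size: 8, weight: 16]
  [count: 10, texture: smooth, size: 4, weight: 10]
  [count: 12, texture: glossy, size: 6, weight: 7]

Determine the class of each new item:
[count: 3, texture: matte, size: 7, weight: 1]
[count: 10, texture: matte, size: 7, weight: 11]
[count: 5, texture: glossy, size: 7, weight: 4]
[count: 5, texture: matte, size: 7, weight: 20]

Positive, Negative, Positive, Positive

The classifier is using: count ≤ 7.
[count: 3, texture: matte, size: 7, weight: 1]: count = 3 — satisfies this, so Positive.
[count: 10, texture: matte, size: 7, weight: 11]: count = 10 — fails the rule, so Negative.
[count: 5, texture: glossy, size: 7, weight: 4]: count = 5 — satisfies this, so Positive.
[count: 5, texture: matte, size: 7, weight: 20]: count = 5 — satisfies this, so Positive.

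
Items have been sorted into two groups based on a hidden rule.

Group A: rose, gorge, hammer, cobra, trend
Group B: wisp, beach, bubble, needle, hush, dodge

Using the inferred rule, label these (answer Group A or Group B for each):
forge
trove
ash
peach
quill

The simplest hypothesis consistent with all the labels is: contains 'r'.
forge: Group A (has 'r'). trove: Group A (has 'r'). ash: Group B (no 'r'). peach: Group B (no 'r'). quill: Group B (no 'r').

Group A, Group A, Group B, Group B, Group B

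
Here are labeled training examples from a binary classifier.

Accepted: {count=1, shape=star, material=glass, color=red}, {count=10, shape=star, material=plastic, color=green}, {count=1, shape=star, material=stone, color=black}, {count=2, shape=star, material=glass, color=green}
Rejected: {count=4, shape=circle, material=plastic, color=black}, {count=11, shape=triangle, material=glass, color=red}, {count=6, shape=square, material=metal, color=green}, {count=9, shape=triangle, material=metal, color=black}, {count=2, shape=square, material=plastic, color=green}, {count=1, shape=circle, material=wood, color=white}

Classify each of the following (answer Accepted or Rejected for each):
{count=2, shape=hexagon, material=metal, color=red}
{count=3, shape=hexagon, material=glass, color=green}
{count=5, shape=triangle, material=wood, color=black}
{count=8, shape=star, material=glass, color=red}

Rejected, Rejected, Rejected, Accepted

Checking candidate rules against both groups, what survives is: shape is star.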